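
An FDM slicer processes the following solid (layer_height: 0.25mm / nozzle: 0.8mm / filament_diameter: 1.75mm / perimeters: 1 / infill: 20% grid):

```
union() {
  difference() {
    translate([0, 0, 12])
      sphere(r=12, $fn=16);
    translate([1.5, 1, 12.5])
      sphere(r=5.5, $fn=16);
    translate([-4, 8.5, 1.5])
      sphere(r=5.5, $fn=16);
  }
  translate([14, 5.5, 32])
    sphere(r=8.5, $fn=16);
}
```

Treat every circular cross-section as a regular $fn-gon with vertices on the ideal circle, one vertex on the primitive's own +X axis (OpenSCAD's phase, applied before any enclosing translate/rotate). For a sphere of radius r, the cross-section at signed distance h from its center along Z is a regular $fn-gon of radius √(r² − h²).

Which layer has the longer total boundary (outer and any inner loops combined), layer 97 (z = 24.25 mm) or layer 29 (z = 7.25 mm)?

layer 29 (z = 7.25 mm)

Layer 97 (z = 24.25): the sphere does not reach this height (|z−center|=12.250 > r=12); the sphere at (1.5, 1) is not intersected at this z (|z−center|=11.750 > r=5.5); the sphere at (-4, 8.5) is not intersected at this z (|z−center|=22.750 > r=5.5); Taking the first minus the rest: the first operand is absent here, so nothing remains; the r=8.5 sphere at (14, 5.5) slices to a regular 16-gon of circumradius 3.491 (√(r²−h²) with h=7.75 from center) (perimeter = 2·16·3.491·sin(180°/16) = 21.79 mm); Taking the union: only the r=8.5 sphere at (14, 5.5) is present, so the union is just that shape — boundary = 21.79 mm. So its perimeter = 21.79 mm. Layer 29 (z = 7.25): the r=12 sphere contributes a regular 16-gon of circumradius √(12²−4.75²) = 11.020 (perimeter = 2·16·11.020·sin(180°/16) = 68.80 mm); the r=5.5 sphere at (1.5, 1) contributes a regular 16-gon of circumradius √(5.5²−5.25²) = 1.639 (perimeter = 2·16·1.639·sin(180°/16) = 10.23 mm); the sphere at (-4, 8.5) is absent (|z−center|=5.750 > r=5.5); After the difference (first − rest): starting from the r=12 sphere, the r=5.5 sphere at (1.5, 1) lies wholly inside it (removes its full 8.23 mm² and its 10.23 mm outline becomes a hole wall) — boundary (outer + 1 inner loop) = 79.03 mm; the sphere at (14, 5.5) is not intersected at this z (|z−center|=24.750 > r=8.5); Combining (union): only the result so far is present, so the union is just that shape — boundary (outer + 1 inner loop) = 79.03 mm. So its perimeter = 79.03 mm. Layer 29 is larger (79.03 vs 21.79 mm).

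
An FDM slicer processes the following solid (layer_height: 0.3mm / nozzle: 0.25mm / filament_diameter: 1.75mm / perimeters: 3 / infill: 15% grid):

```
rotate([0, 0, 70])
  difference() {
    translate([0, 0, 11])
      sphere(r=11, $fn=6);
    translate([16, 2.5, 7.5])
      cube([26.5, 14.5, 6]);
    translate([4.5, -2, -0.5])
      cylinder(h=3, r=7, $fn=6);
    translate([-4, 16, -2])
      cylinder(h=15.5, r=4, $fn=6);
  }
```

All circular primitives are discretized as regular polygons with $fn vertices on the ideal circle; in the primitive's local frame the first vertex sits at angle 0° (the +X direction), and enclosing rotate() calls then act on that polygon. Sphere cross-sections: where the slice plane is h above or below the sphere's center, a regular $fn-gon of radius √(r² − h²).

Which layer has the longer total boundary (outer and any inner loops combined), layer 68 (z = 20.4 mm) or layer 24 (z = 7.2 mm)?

Layer 68 (z = 20.4): the r=11 sphere contributes a regular 6-gon of circumradius √(11²−9.4²) = 5.713 (perimeter = 2·6·5.713·sin(180°/6) = 34.28 mm); the cube at (16, 2.5) is not intersected at this z (z outside [7.5, 13.5]); the cylinder at (4.5, -2) is absent (z outside [-0.5, 2.5]); the cylinder at (-4, 16) does not reach this height (z outside [-2, 13.5]); Taking the first minus the rest: none of the subtracted shapes is present at this height, so the r=11 sphere is unchanged — boundary = 34.28 mm; (rotated 70° about Z; rotation is an isometry so areas/perimeters/island counts are preserved). So its perimeter = 34.28 mm. Layer 24 (z = 7.2): the sphere: section is a regular 6-gon, circumradius = √(r²−h²) = √(11²−3.8²) = 10.323 (perimeter = 2·6·10.323·sin(180°/6) = 61.94 mm); the cube at (16, 2.5) does not reach this height (z outside [7.5, 13.5]); the cylinder at (4.5, -2) is absent (z outside [-0.5, 2.5]); the r=4 cylinder at (-4, 16) gives a regular 6-gon of circumradius 4 (constant along its height) (perimeter = 2·6·4.000·sin(180°/6) = 24.00 mm); After the difference (first − rest): starting from the r=11 sphere, the r=4 cylinder at (-4, 16) misses the remaining region (no effect) — boundary = 61.94 mm; (rotated 70° about Z; rotation is an isometry so areas/perimeters/island counts are preserved). So its perimeter = 61.94 mm. Layer 24 is larger (61.94 vs 34.28 mm).

layer 24 (z = 7.2 mm)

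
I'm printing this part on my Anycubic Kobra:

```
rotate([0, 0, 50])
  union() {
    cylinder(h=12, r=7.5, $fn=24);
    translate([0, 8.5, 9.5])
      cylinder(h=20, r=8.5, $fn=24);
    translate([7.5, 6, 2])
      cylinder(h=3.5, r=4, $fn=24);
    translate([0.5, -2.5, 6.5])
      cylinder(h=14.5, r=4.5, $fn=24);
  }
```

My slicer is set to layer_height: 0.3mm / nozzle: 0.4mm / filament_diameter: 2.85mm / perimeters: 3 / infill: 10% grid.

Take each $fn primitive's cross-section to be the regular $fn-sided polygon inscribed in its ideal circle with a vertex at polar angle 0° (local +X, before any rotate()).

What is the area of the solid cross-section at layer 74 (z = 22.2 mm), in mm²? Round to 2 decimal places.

224.40 mm²

At z = 22.2 mm: the cylinder does not reach this height (z outside [0, 12]); the cylinder at (0, 8.5): section is a regular 24-gon, circumradius r=8.5 (area = (24/2)·8.500²·sin(360°/24) = 224.40 mm²); the cylinder at (7.5, 6) does not reach this height (z outside [2, 5.5]); the cylinder at (0.5, -2.5) is not intersected at this z (z outside [6.5, 21]); Combining (union): only the r=8.5 cylinder at (0, 8.5) is present, so the union is just that shape — area = 224.40 mm²; (rotated 50° about Z; rotation is an isometry so areas/perimeters/island counts are preserved). Overall, the cross-section is a single solid region. Net area = 224.40 mm².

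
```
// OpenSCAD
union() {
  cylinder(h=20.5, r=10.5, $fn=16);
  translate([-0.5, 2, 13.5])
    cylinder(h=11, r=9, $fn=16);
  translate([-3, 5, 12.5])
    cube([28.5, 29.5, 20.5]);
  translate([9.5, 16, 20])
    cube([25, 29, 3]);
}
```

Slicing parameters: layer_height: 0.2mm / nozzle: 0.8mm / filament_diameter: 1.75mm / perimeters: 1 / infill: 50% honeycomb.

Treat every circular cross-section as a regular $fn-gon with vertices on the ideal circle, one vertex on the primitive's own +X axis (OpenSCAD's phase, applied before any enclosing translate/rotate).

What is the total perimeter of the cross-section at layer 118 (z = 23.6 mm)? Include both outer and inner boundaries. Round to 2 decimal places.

At z = 23.6 mm: the cylinder is absent (z outside [0, 20.5]); the r=9 cylinder at (-0.5, 2) gives a regular 16-gon of circumradius 9 (constant along its height) (perimeter = 2·16·9.000·sin(180°/16) = 56.19 mm); the cube at (-3, 5) (footprint 28.5×29.5) is included at this height (perimeter 116.00 mm); the cube at (9.5, 16) is absent (z outside [20, 23]); Taking the union: the regions partially overlap (shared area 50.27 mm²), so the edge portions inside another operand are dropped and the merged outline is re-measured after clipping — boundary = 142.24 mm. Overall, the cross-section is a single solid region. Total boundary length (outer) = 142.24 mm.

142.24 mm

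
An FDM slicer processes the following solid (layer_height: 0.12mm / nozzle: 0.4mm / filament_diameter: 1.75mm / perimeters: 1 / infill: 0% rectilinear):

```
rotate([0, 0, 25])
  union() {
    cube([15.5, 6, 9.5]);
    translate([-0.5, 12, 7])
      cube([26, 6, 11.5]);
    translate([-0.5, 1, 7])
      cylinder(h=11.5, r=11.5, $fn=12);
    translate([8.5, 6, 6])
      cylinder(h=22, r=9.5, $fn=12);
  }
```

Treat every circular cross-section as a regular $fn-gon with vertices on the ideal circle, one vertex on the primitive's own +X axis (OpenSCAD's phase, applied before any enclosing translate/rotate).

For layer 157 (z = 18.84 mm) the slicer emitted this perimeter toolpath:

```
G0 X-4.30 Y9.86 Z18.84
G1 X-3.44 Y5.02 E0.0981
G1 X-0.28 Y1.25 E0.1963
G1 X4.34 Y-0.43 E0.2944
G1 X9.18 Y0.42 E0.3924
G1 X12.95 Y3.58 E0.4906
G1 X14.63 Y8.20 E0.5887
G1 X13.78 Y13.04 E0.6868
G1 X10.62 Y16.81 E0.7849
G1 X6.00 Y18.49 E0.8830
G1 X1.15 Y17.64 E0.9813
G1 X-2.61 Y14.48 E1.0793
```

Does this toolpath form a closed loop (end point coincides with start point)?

no

Start point (G0): (-4.30, 9.86). End point (last G1): the path does not return to the start — open.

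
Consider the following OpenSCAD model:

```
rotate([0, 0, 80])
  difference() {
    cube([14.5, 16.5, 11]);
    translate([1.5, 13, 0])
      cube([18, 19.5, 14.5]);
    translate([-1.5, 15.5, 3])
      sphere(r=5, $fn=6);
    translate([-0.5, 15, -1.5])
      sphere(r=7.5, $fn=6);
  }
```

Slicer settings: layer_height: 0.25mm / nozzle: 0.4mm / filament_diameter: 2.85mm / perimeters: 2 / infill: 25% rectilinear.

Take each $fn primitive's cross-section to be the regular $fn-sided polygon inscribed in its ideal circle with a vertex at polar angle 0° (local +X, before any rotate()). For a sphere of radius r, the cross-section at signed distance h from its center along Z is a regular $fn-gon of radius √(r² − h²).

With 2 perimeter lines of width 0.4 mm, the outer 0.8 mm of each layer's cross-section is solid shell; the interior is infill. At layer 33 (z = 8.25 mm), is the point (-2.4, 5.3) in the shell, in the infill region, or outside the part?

infill

At z = 8.25 mm: the 14.5×16.5 cube contributes its full rectangle; the cube at (1.5, 13) (footprint 18×19.5) is included at this height; the sphere at (-1.5, 15.5) is absent (|z−center|=5.250 > r=5); the sphere at (-0.5, 15) is absent (|z−center|=9.750 > r=7.5); Subtracting the remaining from the first: starting from the 14.5×16.5 cube, the 18×19.5 cube at (1.5, 13) partially overlaps it — only the 45.50 mm² overlap (of its 351.00 mm²) is removed, clipping the outline — 1 connected region; (whole slice rotated 80° about Z — lengths, areas and connectivity unchanged). Overall, the cross-section is a single solid region. Undo the 80° rotation: the query point maps to (4.803, 3.284) in the un-rotated model frame. The nearest boundary edge runs (14.50, 0.00)→(0.00, 0.00); distance from the point to it = 3.28 mm. The point is inside the cross-section and 3.28 mm from the nearest boundary — more than the 0.8 mm shell width (2 × 0.4), so it's in the infill interior.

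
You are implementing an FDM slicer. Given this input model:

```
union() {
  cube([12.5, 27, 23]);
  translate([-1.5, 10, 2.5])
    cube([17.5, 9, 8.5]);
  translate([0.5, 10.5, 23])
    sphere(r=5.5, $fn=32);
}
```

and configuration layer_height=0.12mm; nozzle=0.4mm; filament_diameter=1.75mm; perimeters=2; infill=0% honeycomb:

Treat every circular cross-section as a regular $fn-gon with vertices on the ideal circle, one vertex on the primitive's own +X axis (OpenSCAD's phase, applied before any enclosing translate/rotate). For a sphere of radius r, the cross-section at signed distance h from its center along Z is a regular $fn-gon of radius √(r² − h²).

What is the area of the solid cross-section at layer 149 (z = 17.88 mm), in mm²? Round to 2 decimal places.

341.82 mm²

At z = 17.88 mm: the cube is present — its section is the full 12.5×27 rectangle (area 337.50 mm²); the cube at (-1.5, 10) is not intersected at this z (z outside [2.5, 11]); the r=5.5 sphere at (0.5, 10.5) slices to a regular 32-gon of circumradius 2.009 (√(r²−h²) with h=5.12 from center) (area = (32/2)·2.009²·sin(360°/32) = 12.60 mm²); Taking the union: the regions partially overlap — summed areas 350.10 mm² minus the doubly-counted overlap 8.28 mm² gives 341.82 mm² — area = 341.82 mm². Overall, the cross-section is a single solid region. Net area = 341.82 mm².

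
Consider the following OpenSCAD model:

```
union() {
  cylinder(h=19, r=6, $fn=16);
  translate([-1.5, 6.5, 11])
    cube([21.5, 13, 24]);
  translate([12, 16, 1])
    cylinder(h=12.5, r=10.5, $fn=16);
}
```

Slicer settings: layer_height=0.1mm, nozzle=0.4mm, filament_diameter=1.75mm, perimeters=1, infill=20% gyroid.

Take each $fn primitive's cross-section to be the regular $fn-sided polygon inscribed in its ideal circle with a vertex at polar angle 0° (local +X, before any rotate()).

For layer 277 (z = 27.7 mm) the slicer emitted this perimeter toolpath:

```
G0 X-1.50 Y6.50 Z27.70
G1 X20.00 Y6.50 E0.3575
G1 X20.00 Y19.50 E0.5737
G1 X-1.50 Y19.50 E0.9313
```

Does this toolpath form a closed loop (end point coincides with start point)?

no

Start point (G0): (-1.50, 6.50). End point (last G1): the path does not return to the start — open.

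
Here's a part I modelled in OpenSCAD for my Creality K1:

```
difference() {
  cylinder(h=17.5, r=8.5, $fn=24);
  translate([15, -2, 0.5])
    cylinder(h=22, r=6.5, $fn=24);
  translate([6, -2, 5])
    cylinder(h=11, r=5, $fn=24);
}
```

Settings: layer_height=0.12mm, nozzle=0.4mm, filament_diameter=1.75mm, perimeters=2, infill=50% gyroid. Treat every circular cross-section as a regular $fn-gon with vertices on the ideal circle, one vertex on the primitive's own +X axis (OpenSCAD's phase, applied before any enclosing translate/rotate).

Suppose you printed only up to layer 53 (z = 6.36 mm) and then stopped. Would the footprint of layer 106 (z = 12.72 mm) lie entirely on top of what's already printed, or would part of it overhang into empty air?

Compare the two slices. At z = 6.36: the r=8.5 cylinder gives a regular 24-gon of circumradius 8.5 (constant along its height) (area = (24/2)·8.500²·sin(360°/24) = 224.40 mm²); the r=6.5 cylinder at (15, -2) contributes a regular 24-gon of circumradius 6.5 (area = (24/2)·6.500²·sin(360°/24) = 131.22 mm²); the r=5 cylinder at (6, -2) gives a regular 24-gon of circumradius 5 (constant along its height) (area = (24/2)·5.000²·sin(360°/24) = 77.65 mm²); Taking the first minus the rest: starting from the r=8.5 cylinder (224.40 mm²), the r=6.5 cylinder at (15, -2) misses the remaining region (no effect); the r=5 cylinder at (6, -2) partially overlaps it — only the 54.83 mm² overlap (of its 77.65 mm²) is removed, clipping the outline — area = 169.57 mm². At z = 12.72: the r=8.5 cylinder contributes a regular 24-gon of circumradius 8.5 (area = (24/2)·8.500²·sin(360°/24) = 224.40 mm²); the cylinder at (15, -2): section is a regular 24-gon, circumradius r=6.5 (area = (24/2)·6.500²·sin(360°/24) = 131.22 mm²); the cylinder at (6, -2): section is a regular 24-gon, circumradius r=5 (area = (24/2)·5.000²·sin(360°/24) = 77.65 mm²); Taking the first minus the rest: starting from the r=8.5 cylinder (224.40 mm²), the r=6.5 cylinder at (15, -2) misses the remaining region (no effect); the r=5 cylinder at (6, -2) partially overlaps it — only the 54.83 mm² overlap (of its 77.65 mm²) is removed, clipping the outline — area = 169.57 mm². Checking containment: the cross-section at z = 12.72 is a subset of the cross-section at z = 6.36.

entirely on top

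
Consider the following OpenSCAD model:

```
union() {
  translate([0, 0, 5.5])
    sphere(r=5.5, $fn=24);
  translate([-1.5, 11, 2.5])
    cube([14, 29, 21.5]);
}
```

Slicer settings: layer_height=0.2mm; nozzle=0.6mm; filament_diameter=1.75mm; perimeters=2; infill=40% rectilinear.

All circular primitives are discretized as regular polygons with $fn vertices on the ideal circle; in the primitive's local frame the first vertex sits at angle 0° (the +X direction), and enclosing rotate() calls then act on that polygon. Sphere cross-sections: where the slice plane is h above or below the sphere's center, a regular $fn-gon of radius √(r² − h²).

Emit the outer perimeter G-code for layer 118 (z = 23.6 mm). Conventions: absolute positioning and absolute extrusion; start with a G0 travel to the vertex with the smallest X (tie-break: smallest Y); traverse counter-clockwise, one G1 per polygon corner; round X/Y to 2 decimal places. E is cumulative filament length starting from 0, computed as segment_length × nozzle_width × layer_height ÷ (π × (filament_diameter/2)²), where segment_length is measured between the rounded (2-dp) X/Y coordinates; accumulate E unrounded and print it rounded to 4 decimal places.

G0 X-1.50 Y11.00 Z23.60
G1 X12.50 Y11.00 E0.6985
G1 X12.50 Y40.00 E2.1453
G1 X-1.50 Y40.00 E2.8437
G1 X-1.50 Y11.00 E4.2906

At z = 23.6 mm: the sphere does not reach this height (|z−center|=18.100 > r=5.5); the 14×29 cube at (-1.5, 11) contributes its full rectangle; Merging all regions: only the 14×29 cube at (-1.5, 11) is present, so the union is just that shape — 1 connected region. The outline is a single polygon with 4 vertices. Extrusion per mm of travel: 0.6 × 0.2 / (π × 0.875²) = 0.049890. Accumulating E over each segment gives final E = 4.2906.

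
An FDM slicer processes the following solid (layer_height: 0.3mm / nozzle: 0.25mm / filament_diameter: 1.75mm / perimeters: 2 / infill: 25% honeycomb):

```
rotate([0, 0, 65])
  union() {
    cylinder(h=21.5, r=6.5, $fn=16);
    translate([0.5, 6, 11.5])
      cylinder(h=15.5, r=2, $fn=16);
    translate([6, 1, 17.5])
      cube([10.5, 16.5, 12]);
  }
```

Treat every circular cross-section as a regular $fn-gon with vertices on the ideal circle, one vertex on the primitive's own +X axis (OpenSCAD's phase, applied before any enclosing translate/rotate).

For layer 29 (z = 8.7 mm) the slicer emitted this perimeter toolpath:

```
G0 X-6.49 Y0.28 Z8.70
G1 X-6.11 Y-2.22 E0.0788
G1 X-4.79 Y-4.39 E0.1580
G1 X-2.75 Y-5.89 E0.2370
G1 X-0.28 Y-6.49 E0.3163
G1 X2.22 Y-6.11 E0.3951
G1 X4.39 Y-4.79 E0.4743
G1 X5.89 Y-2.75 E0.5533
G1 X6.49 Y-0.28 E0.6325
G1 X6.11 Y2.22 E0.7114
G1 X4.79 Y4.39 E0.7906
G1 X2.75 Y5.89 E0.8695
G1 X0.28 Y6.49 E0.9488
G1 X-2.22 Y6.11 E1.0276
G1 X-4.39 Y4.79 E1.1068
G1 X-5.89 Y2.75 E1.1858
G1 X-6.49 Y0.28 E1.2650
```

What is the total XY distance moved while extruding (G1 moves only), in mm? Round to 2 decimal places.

Sum the Euclidean lengths of each G1 segment: total = 40.57 mm.

40.57 mm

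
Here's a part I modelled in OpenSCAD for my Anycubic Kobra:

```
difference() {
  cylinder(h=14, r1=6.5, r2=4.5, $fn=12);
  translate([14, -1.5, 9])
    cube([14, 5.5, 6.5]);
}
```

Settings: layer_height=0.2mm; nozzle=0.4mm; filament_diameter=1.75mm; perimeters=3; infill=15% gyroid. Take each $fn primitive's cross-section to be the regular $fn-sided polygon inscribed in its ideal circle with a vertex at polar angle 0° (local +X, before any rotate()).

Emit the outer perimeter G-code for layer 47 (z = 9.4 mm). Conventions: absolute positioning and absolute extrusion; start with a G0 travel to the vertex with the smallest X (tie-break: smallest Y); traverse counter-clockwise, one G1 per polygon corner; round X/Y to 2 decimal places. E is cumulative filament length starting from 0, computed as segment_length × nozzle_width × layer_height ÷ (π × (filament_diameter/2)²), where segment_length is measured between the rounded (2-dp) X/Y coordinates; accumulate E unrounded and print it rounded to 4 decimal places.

At z = 9.4 mm: the cone (r1=6.5→r2=4.5) has section circumradius 5.157 here — a regular 12-gon; the cube at (14, -1.5) (footprint 14×5.5) is included at this height; After the difference (first − rest): starting from the cone, the 14×5.5 cube at (14, -1.5) misses the remaining region (no effect) — 1 connected region. The outline is a single polygon with 12 vertices. Extrusion per mm of travel: 0.4 × 0.2 / (π × 0.875²) = 0.033260. Accumulating E over each segment gives final E = 1.0662.

G0 X-5.16 Y0.00 Z9.40
G1 X-4.47 Y-2.58 E0.0888
G1 X-2.58 Y-4.47 E0.1777
G1 X0.00 Y-5.16 E0.2666
G1 X2.58 Y-4.47 E0.3554
G1 X4.47 Y-2.58 E0.4443
G1 X5.16 Y0.00 E0.5331
G1 X4.47 Y2.58 E0.6219
G1 X2.58 Y4.47 E0.7108
G1 X0.00 Y5.16 E0.7997
G1 X-2.58 Y4.47 E0.8885
G1 X-4.47 Y2.58 E0.9774
G1 X-5.16 Y0.00 E1.0662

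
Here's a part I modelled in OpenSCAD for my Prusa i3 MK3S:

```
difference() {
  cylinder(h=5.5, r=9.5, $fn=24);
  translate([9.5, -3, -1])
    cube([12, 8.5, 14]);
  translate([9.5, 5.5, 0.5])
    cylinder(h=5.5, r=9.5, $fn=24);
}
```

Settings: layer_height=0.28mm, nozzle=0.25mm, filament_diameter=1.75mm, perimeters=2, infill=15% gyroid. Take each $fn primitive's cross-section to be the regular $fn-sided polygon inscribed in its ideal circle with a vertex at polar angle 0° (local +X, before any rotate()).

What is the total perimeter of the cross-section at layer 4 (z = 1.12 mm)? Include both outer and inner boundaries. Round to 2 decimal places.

At z = 1.12 mm: the cylinder: section is a regular 24-gon, circumradius r=9.5 (perimeter = 2·24·9.500·sin(180°/24) = 59.52 mm); the cube at (9.5, -3) (footprint 12×8.5) is included at this height (perimeter 41.00 mm); the cylinder at (9.5, 5.5): section is a regular 24-gon, circumradius r=9.5 (perimeter = 2·24·9.500·sin(180°/24) = 59.52 mm); After the difference (first − rest): starting from the r=9.5 cylinder, the 12×8.5 cube at (9.5, -3) misses the remaining region (no effect); the r=9.5 cylinder at (9.5, 5.5) partially overlaps it — only the 85.24 mm² overlap (of its 280.30 mm²) is removed, clipping the outline — boundary = 59.52 mm. Overall, the cross-section is a single solid region. Total boundary length (outer) = 59.52 mm.

59.52 mm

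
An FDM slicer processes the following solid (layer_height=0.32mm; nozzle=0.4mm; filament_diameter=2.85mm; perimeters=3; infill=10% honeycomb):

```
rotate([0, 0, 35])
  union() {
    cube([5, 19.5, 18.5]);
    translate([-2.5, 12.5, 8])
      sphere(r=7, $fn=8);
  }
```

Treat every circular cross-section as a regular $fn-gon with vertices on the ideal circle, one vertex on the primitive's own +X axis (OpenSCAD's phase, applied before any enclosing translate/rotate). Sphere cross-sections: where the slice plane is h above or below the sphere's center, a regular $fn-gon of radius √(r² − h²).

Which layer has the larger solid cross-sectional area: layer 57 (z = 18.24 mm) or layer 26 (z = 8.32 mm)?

layer 26 (z = 8.32 mm)

Layer 57 (z = 18.24): the cube is present — its section is the full 5×19.5 rectangle (area 97.50 mm²); the sphere at (-2.5, 12.5) is not intersected at this z (|z−center|=10.240 > r=7); Combining (union): only the 5×19.5 cube is present, so the union is just that shape — area = 97.50 mm²; (rotated 35° about Z; rotation is an isometry so areas/perimeters/island counts are preserved). So its area = 97.50 mm². Layer 26 (z = 8.32): the cube is present — its section is the full 5×19.5 rectangle (area 97.50 mm²); the r=7 sphere at (-2.5, 12.5) contributes a regular 8-gon of circumradius √(7²−0.32²) = 6.993 (area = (8/2)·6.993²·sin(360°/8) = 138.30 mm²); Combining (union): the regions partially overlap — summed areas 235.80 mm² minus the doubly-counted overlap 36.78 mm² gives 199.03 mm² — area = 199.03 mm²; (rotated 35° about Z; rotation is an isometry so areas/perimeters/island counts are preserved). So its area = 199.03 mm². Layer 26 is larger (199.03 vs 97.50 mm²).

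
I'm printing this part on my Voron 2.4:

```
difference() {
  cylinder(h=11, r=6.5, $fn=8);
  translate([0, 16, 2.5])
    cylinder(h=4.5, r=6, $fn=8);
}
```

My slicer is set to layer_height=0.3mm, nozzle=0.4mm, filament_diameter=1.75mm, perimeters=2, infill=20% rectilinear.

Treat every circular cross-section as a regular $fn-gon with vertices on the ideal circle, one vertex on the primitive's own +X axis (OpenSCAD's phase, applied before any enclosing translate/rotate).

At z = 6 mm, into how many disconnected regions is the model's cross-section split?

At z = 6 mm: the r=6.5 cylinder contributes a regular 8-gon of circumradius 6.5; the r=6 cylinder at (0, 16) gives a regular 8-gon of circumradius 6 (constant along its height); Taking the first minus the rest: starting from the r=6.5 cylinder, the r=6 cylinder at (0, 16) misses the remaining region (no effect) — 1 connected region. The result has 1 disconnected region.

1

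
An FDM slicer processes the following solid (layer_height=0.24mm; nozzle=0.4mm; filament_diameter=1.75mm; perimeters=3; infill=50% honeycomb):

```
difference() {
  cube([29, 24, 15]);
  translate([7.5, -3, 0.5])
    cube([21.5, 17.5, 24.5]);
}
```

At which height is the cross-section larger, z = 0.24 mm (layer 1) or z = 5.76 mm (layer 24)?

layer 1 (z = 0.24 mm)

Layer 1 (z = 0.24): the cube is present — its section is the full 29×24 rectangle (area 696.00 mm²); the cube at (7.5, -3) is absent (z outside [0.5, 25]); After the difference (first − rest): none of the subtracted shapes is present at this height, so the 29×24 cube is unchanged — area = 696.00 mm². So its area = 696.00 mm². Layer 24 (z = 5.76): the cube is present — its section is the full 29×24 rectangle (area 696.00 mm²); the cube at (7.5, -3) (footprint 21.5×17.5) is included at this height (area 376.25 mm²); Subtracting the remaining from the first: starting from the 29×24 cube (696.00 mm²), the 21.5×17.5 cube at (7.5, -3) partially overlaps it — only the 311.75 mm² overlap (of its 376.25 mm²) is removed, clipping the outline — area = 384.25 mm². So its area = 384.25 mm². Layer 1 is larger (696.00 vs 384.25 mm²).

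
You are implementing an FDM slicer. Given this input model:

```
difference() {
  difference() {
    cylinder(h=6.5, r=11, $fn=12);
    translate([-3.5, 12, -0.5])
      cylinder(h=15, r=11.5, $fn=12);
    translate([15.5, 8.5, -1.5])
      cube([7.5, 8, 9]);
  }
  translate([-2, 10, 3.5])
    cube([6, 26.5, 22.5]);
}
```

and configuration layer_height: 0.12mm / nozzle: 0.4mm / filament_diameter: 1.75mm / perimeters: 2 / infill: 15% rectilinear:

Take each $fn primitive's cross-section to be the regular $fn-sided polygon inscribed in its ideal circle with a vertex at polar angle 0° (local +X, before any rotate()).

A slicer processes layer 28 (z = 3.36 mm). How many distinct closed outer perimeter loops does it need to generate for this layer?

1

At z = 3.36 mm: the r=11 cylinder gives a regular 12-gon of circumradius 11 (constant along its height); the r=11.5 cylinder at (-3.5, 12) contributes a regular 12-gon of circumradius 11.5; the cube at (15.5, 8.5) (footprint 7.5×8) is included at this height; Subtracting the remaining from the first: starting from the r=11 cylinder, the r=11.5 cylinder at (-3.5, 12) partially overlaps it — only the 120.80 mm² overlap (of its 396.75 mm²) is removed, clipping the outline; the 7.5×8 cube at (15.5, 8.5) misses the remaining region (no effect) — 1 connected region; the cube at (-2, 10) does not reach this height (z outside [3.5, 26]); After the difference (first − rest): none of the subtracted shapes is present at this height, so the result so far is unchanged — 1 connected region. The result has 1 disconnected region.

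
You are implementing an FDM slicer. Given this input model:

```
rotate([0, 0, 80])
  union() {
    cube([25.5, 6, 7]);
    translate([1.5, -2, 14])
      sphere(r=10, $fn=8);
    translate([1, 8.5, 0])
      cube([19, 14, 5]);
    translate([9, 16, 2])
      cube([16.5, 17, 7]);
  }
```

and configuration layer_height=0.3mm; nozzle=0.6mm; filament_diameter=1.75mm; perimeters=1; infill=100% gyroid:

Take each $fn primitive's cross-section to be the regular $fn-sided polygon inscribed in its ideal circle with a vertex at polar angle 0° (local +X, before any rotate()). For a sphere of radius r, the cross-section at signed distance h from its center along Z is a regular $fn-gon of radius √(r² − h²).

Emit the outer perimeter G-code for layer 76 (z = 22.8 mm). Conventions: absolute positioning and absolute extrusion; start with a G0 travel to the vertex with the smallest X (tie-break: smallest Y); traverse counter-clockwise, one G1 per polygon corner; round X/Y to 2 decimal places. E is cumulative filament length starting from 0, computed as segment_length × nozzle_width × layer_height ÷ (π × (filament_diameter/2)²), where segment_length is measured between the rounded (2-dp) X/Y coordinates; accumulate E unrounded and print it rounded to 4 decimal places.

At z = 22.8 mm: the cube is not intersected at this z (z outside [0, 7]); the r=10 sphere at (1.5, -2) slices to a regular 8-gon of circumradius 4.750 (√(r²−h²) with h=8.8 from center); the cube at (1, 8.5) is absent (z outside [0, 5]); the cube at (9, 16) does not reach this height (z outside [2, 9]); Taking the union: only the r=10 sphere at (1.5, -2) is present, so the union is just that shape — 1 connected region; (rotated 80° about Z; rotation is an isometry so areas/perimeters/island counts are preserved). The outline is a single polygon with 8 vertices. Extrusion per mm of travel: 0.6 × 0.3 / (π × 0.875²) = 0.074835. Accumulating E over each segment gives final E = 2.1760.

G0 X-2.45 Y1.95 Z22.80
G1 X-1.66 Y-1.59 E0.2714
G1 X1.41 Y-3.55 E0.5440
G1 X4.95 Y-2.76 E0.8154
G1 X6.91 Y0.31 E1.0880
G1 X6.12 Y3.85 E1.3594
G1 X3.05 Y5.81 E1.6320
G1 X-0.49 Y5.02 E1.9035
G1 X-2.45 Y1.95 E2.1760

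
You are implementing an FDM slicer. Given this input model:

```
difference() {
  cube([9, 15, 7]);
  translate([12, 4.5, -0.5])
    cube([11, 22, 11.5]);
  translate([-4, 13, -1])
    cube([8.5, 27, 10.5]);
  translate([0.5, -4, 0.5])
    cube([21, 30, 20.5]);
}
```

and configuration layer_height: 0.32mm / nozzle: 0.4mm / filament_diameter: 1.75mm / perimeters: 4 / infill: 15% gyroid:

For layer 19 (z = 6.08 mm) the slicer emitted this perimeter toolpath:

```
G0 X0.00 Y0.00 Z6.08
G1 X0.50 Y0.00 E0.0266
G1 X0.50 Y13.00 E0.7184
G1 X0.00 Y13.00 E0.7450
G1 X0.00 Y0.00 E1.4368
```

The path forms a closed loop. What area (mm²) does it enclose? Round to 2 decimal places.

Apply the shoelace formula to the sequence of (X, Y) vertices; enclosed area = 6.50 mm².

6.50 mm²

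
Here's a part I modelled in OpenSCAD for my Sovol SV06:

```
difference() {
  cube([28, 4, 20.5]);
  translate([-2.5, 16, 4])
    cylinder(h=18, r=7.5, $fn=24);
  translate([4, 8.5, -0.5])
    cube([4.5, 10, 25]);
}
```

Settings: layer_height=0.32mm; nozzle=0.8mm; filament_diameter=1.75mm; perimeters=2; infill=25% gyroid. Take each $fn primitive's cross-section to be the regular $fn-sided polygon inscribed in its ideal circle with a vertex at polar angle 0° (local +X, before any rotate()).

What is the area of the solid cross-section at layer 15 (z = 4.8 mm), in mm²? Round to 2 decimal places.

112.00 mm²

At z = 4.8 mm: the 28×4 cube contributes its full rectangle (area 112.00 mm²); the r=7.5 cylinder at (-2.5, 16) contributes a regular 24-gon of circumradius 7.5 (area = (24/2)·7.500²·sin(360°/24) = 174.70 mm²); the cube at (4, 8.5) (footprint 4.5×10) is included at this height (area 45.00 mm²); Taking the first minus the rest: starting from the 28×4 cube (112.00 mm²), the r=7.5 cylinder at (-2.5, 16) misses the remaining region (no effect); the 4.5×10 cube at (4, 8.5) misses the remaining region (no effect) — area = 112.00 mm². Overall, the cross-section is a single solid region. Net area = 112.00 mm².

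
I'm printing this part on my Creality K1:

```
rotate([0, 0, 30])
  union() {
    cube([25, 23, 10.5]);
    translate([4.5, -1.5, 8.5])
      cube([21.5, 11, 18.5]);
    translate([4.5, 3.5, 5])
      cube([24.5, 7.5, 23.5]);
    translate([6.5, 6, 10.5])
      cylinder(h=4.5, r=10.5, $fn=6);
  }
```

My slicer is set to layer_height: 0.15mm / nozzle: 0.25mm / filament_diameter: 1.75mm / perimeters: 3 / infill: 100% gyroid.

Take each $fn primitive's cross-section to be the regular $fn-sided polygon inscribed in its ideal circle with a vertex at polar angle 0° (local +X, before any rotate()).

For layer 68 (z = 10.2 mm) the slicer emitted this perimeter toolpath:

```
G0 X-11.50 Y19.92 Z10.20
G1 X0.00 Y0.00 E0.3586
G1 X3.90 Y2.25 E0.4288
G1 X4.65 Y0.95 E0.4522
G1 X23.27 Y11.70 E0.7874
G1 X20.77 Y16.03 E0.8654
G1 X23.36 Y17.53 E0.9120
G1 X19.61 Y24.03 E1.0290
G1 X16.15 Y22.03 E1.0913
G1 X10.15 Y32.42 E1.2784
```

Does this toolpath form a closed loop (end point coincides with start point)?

no

Start point (G0): (-11.50, 19.92). End point (last G1): the path does not return to the start — open.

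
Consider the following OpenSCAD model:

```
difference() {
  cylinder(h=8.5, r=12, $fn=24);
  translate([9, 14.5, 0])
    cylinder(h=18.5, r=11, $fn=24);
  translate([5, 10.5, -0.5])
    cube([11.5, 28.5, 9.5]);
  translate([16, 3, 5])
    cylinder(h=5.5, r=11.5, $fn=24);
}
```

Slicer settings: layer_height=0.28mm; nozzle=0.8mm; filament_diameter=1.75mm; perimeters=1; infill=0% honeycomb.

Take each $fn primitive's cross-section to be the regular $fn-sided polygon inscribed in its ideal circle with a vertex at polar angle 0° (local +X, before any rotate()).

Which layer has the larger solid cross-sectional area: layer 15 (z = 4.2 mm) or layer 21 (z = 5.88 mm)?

layer 15 (z = 4.2 mm)

Layer 15 (z = 4.2): the cylinder: section is a regular 24-gon, circumradius r=12 (area = (24/2)·12.000²·sin(360°/24) = 447.24 mm²); the r=11 cylinder at (9, 14.5) contributes a regular 24-gon of circumradius 11 (area = (24/2)·11.000²·sin(360°/24) = 375.81 mm²); the cube at (5, 10.5) is present — its section is the full 11.5×28.5 rectangle (area 327.75 mm²); the cylinder at (16, 3) does not reach this height (z outside [5, 10.5]); After the difference (first − rest): starting from the r=12 cylinder (447.24 mm²), the r=11 cylinder at (9, 14.5) partially overlaps it — only the 60.45 mm² overlap (of its 375.81 mm²) is removed, clipping the outline; the 11.5×28.5 cube at (5, 10.5) misses the remaining region (no effect) — area = 386.79 mm². So its area = 386.79 mm². Layer 21 (z = 5.88): the r=12 cylinder gives a regular 24-gon of circumradius 12 (constant along its height) (area = (24/2)·12.000²·sin(360°/24) = 447.24 mm²); the r=11 cylinder at (9, 14.5) contributes a regular 24-gon of circumradius 11 (area = (24/2)·11.000²·sin(360°/24) = 375.81 mm²); the cube at (5, 10.5) (footprint 11.5×28.5) is included at this height (area 327.75 mm²); the r=11.5 cylinder at (16, 3) gives a regular 24-gon of circumradius 11.5 (constant along its height) (area = (24/2)·11.500²·sin(360°/24) = 410.75 mm²); Taking the first minus the rest: starting from the r=12 cylinder (447.24 mm²), the r=11 cylinder at (9, 14.5) partially overlaps it — only the 60.45 mm² overlap (of its 375.81 mm²) is removed, clipping the outline; the 11.5×28.5 cube at (5, 10.5) misses the remaining region (no effect); the r=11.5 cylinder at (16, 3) partially overlaps it — only the 56.75 mm² overlap (of its 410.75 mm²) is removed, clipping the outline — area = 330.04 mm². So its area = 330.04 mm². Layer 15 is larger (386.79 vs 330.04 mm²).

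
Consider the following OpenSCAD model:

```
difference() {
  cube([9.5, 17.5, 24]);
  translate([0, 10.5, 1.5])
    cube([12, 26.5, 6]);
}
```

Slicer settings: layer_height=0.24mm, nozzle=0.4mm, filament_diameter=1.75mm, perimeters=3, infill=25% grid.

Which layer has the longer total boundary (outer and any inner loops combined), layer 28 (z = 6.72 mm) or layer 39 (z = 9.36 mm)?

layer 39 (z = 9.36 mm)

Layer 28 (z = 6.72): the cube (footprint 9.5×17.5) is included at this height (perimeter 54.00 mm); the 12×26.5 cube at (0, 10.5) contributes its full rectangle (perimeter 77.00 mm); After the difference (first − rest): starting from the 9.5×17.5 cube, the 12×26.5 cube at (0, 10.5) partially overlaps it — only the 66.50 mm² overlap (of its 318.00 mm²) is removed, clipping the outline — boundary = 40.00 mm. So its perimeter = 40.00 mm. Layer 39 (z = 9.36): the cube is present — its section is the full 9.5×17.5 rectangle (perimeter 54.00 mm); the cube at (0, 10.5) does not reach this height (z outside [1.5, 7.5]); After the difference (first − rest): none of the subtracted shapes is present at this height, so the 9.5×17.5 cube is unchanged — boundary = 54.00 mm. So its perimeter = 54.00 mm. Layer 39 is larger (54.00 vs 40.00 mm).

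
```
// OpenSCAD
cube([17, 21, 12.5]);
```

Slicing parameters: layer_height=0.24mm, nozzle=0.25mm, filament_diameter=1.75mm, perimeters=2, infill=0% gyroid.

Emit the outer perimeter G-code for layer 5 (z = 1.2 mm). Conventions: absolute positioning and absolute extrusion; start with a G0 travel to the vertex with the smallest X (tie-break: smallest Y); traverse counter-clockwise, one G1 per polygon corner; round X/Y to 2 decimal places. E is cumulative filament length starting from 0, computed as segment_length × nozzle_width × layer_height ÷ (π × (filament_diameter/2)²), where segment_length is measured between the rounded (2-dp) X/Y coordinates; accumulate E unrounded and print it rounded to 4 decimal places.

At z = 1.2 mm: the cube is present — its section is the full 17×21 rectangle. The outline is a single polygon with 4 vertices. Extrusion per mm of travel: 0.25 × 0.24 / (π × 0.875²) = 0.024945. Accumulating E over each segment gives final E = 1.8958.

G0 X0.00 Y0.00 Z1.20
G1 X17.00 Y0.00 E0.4241
G1 X17.00 Y21.00 E0.9479
G1 X0.00 Y21.00 E1.3720
G1 X0.00 Y0.00 E1.8958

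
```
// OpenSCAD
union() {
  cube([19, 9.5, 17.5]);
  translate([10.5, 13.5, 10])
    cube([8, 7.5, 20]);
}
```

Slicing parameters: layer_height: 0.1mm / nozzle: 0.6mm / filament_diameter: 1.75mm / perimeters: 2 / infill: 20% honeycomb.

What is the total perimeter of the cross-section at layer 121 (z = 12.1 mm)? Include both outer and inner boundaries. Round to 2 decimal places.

At z = 12.1 mm: the cube (footprint 19×9.5) is included at this height (perimeter 57.00 mm); the 8×7.5 cube at (10.5, 13.5) contributes its full rectangle (perimeter 31.00 mm); Taking the union: the 2 present regions are separate (no shared area or edge), so areas and boundary lengths simply add and each stays a separate island — boundary = 88.00 mm. Overall, the cross-section has 2 separate islands. Total boundary length (outer) = 88.00 mm.

88.00 mm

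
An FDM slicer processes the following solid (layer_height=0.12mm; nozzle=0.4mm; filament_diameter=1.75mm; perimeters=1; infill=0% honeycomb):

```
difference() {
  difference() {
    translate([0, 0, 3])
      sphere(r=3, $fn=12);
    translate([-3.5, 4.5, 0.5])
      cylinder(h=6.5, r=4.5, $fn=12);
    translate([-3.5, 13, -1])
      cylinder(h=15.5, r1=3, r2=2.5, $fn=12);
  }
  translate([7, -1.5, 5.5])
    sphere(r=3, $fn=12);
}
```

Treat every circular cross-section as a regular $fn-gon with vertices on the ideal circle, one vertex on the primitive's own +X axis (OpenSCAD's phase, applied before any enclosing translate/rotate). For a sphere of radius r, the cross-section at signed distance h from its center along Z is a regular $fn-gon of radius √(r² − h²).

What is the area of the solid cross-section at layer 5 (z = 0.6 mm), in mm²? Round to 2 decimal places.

9.08 mm²

At z = 0.6 mm: the r=3 sphere slices to a regular 12-gon of circumradius 1.800 (√(r²−h²) with h=2.4 from center) (area = (12/2)·1.800²·sin(360°/12) = 9.72 mm²); the r=4.5 cylinder at (-3.5, 4.5) gives a regular 12-gon of circumradius 4.5 (constant along its height) (area = (12/2)·4.500²·sin(360°/12) = 60.75 mm²); the cone at (-3.5, 13) (r1=3→r2=2.5) has section circumradius 2.948 here — a regular 12-gon (area = (12/2)·2.948²·sin(360°/12) = 26.08 mm²); After the difference (first − rest): starting from the r=3 sphere (9.72 mm²), the r=4.5 cylinder at (-3.5, 4.5) partially overlaps it — only the 0.64 mm² overlap (of its 60.75 mm²) is removed, clipping the outline; the cone at (-3.5, 13) misses the remaining region (no effect) — area = 9.08 mm²; the sphere at (7, -1.5) is absent (|z−center|=4.900 > r=3); Subtracting the remaining from the first: none of the subtracted shapes is present at this height, so the result so far is unchanged — area = 9.08 mm². Overall, the cross-section is a single solid region. Net area = 9.08 mm².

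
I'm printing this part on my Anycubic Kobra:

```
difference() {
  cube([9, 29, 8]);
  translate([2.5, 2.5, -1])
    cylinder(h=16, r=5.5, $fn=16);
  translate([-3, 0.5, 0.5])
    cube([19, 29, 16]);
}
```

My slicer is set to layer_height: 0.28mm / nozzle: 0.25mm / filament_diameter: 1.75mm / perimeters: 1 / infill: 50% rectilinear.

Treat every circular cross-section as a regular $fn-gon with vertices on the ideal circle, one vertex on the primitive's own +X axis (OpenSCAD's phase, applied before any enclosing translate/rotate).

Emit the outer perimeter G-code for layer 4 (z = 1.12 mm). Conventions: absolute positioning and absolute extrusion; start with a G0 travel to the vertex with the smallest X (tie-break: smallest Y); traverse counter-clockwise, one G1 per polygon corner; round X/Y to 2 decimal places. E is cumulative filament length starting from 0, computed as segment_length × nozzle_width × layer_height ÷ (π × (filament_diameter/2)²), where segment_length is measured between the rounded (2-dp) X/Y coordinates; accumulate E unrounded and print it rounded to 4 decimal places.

At z = 1.12 mm: the cube (footprint 9×29) is included at this height; the cylinder at (2.5, 2.5): section is a regular 16-gon, circumradius r=5.5; the 19×29 cube at (-3, 0.5) contributes its full rectangle; After the difference (first − rest): starting from the 9×29 cube, the r=5.5 cylinder at (2.5, 2.5) partially overlaps it — only the 55.59 mm² overlap (of its 92.61 mm²) is removed, clipping the outline; the 19×29 cube at (-3, 0.5) partially overlaps it — only the 204.65 mm² overlap (of its 551.00 mm²) is removed, clipping the outline — 1 connected region. The outline is a single polygon with 5 vertices. Extrusion per mm of travel: 0.25 × 0.28 / (π × 0.875²) = 0.029103. Accumulating E over each segment gives final E = 0.1210.

G0 X7.32 Y0.00 Z1.12
G1 X9.00 Y0.00 E0.0489
G1 X9.00 Y0.50 E0.0634
G1 X7.60 Y0.50 E0.1042
G1 X7.58 Y0.40 E0.1072
G1 X7.32 Y0.00 E0.1210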